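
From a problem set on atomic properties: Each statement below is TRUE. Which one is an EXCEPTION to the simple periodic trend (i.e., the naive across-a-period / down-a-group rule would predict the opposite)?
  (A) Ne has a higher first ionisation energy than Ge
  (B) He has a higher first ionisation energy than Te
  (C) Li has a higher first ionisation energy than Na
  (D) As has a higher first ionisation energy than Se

The general trend: first ionisation energy increases across a period and decreases down a group.
(A) Ne (period 2, group 18) vs Ge (period 4, group 14): the stated order agrees with the simple trend.
(B) He (period 1, group 18) vs Te (period 5, group 16): the stated order agrees with the simple trend.
(C) Li (period 2, group 1) vs Na (period 3, group 1): the stated order agrees with the simple trend.
(D) As (period 4, group 15) vs Se (period 4, group 16): the stated order contradicts the simple trend.
The exception is (D): Se (4p⁴) ionizes more easily than half-filled As (4p³).

(D)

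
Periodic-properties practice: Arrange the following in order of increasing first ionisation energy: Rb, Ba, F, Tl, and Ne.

Rb < Ba < Tl < F < Ne

F is in period 2, group 17; Ne is in period 2, group 18; Rb is in period 5, group 1; Ba is in period 6, group 2; Tl is in period 6, group 13.
IE₁ increases left→right with effective nuclear charge and decreases top→bottom as the valence shell moves farther out.
Here both period and group differ, so the two effects have to be weighed against each other.
Ba > Rb: period and group pull opposite ways; the across-period shift dominates (503 vs 403 kJ/mol).
Tl > Ba: Tl lies to the right of Ba in period 6, so the across-period effect alone puts Tl higher.
F > Tl: relative to Tl, both the across-period and down-group shifts push F's first ionization energy up.
Ne > F: Ne lies to the right of F in period 2, so the across-period effect alone puts Ne higher.
Approximate values (kJ/mol): F 1681, Ne 2081, Rb 403, Ba 503, Tl 589.
So from lowest to highest: Rb < Ba < Tl < F < Ne.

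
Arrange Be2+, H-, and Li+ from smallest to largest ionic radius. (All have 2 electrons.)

Be2+, Li+, H-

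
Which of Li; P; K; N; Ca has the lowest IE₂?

IE_2 is the cost of taking one more electron from the +1 cation: Li⁺ is the bare [He] core; P⁺ still has 4 valence electrons; K⁺ is the bare [Ar] core; N⁺ still has 4 valence electrons; Ca⁺ still has 1 valence electron.
Breaking into a closed-shell core is much more expensive than removing a leftover valence electron — K and Li have the largest IE_2 here.
Valence configurations: P⁺ [Ne]3s²3p², N⁺ [He]2s²2p², Ca⁺ [Ar]4s¹.
Tabulated IE_2 (kJ/mol): Li 7298, P 1907, K 3052, N 2856, Ca 1145.
So the second ionization energies run Ca < P < N < K < Li.

Ca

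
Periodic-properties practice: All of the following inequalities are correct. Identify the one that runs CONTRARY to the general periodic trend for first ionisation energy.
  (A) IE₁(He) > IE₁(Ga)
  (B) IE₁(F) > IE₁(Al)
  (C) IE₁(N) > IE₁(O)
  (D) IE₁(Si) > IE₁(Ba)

The general trend: first ionisation energy increases across a period and decreases down a group.
(A) He (period 1, group 18) vs Ga (period 4, group 13): the stated order agrees with the simple trend.
(B) F (period 2, group 17) vs Al (period 3, group 13): the stated order agrees with the simple trend.
(C) N (period 2, group 15) vs O (period 2, group 16): the stated order contradicts the simple trend.
(D) Si (period 3, group 14) vs Ba (period 6, group 2): the stated order agrees with the simple trend.
The exception is (C): pairing an electron in O's 2p⁴ costs repulsion energy, so O ionizes more easily than half-filled N (2p³).

(C)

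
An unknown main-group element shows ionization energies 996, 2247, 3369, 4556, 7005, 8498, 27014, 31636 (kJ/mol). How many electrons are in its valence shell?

6

Look for the largest jump between consecutive ionization energies: IE7/IE6 ≈ 3.2, far larger than any earlier ratio.
That jump marks the point where a core electron is being removed. So the atom has 6 valence electrons.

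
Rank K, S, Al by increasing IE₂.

Al < S < K

IE_2 is the cost of taking one more electron from the +1 cation: K⁺ is the bare [Ar] core; S⁺ still has 5 valence electrons; Al⁺ still has 2 valence electrons.
Breaking into a closed-shell core is much more expensive than removing a leftover valence electron — K has the largest IE_2 here.
Valence configurations: S⁺ [Ne]3s²3p³, Al⁺ [Ne]3s².
The numbers (kJ/mol): K 3052, S 2252, Al 1817.
So the second ionization energies run Al < S < K.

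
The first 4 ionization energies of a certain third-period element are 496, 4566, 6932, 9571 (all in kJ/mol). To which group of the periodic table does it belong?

Look for the largest jump between consecutive ionization energies: IE2/IE1 ≈ 9.2, far larger than any earlier ratio.
That jump marks the point where a core electron is being removed. So the atom has 1 valence electron.
A main-group element with 1 valence electron is in group 1.

Group 1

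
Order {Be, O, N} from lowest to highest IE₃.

After 2 electrons have been removed, what remains? Be²⁺ is the bare [He] core; O²⁺ still has 4 valence electrons; N²⁺ still has 3 valence electrons.
Breaking into a closed-shell core is much more expensive than removing a leftover valence electron — Be has the largest IE_3 here.
Valence configurations: O²⁺ [He]2s²2p², N²⁺ [He]2s²2p¹.
Tabulated IE_3 (kJ/mol): Be 14849, O 5300, N 4578.
Hence IE_3: N < O < Be.

N < O < Be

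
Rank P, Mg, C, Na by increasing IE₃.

P < C < Na < Mg

IE_3 is the cost of taking one more electron from the +2 cation: P²⁺ still has 3 valence electrons; Mg²⁺ is the bare [Ne] core; C²⁺ still has 2 valence electrons; Na²⁺ is already 1 electron into the core.
Breaking into a closed-shell core is much more expensive than removing a leftover valence electron — Na and Mg have the largest IE_3 here.
Valence configurations: P²⁺ [Ne]3s²3p¹, C²⁺ [He]2s².
The numbers (kJ/mol): P 2914, Mg 7733, C 4620, Na 6910.
Overall IE_3 order: P < C < Na < Mg.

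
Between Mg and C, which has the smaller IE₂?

Mg

IE_2 is the cost of taking one more electron from the +1 cation: Mg⁺ still has 1 valence electron; C⁺ still has 3 valence electrons.
All are still removing valence electrons, so compare the +1 ions as you would atoms: IE_2 generally rises across a period (higher Z_eff) and falls down a group (larger shell), subject to the usual subshell exceptions.
Valence configurations: Mg⁺ [Ne]3s¹, C⁺ [He]2s²2p¹.
Tabulated IE_2 (kJ/mol): Mg 1451, C 2353.
So the second ionization energies run Mg < C.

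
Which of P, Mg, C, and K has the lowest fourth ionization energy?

IE_4 is the cost of taking one more electron from the +3 cation: P³⁺ still has 2 valence electrons; Mg³⁺ is already 1 electron into the core; C³⁺ still has 1 valence electron; K³⁺ is already 2 electrons into the core.
Usually core removal costs more than valence removal, but here the competition is close: a tightly held n=2 valence electron can cost more to remove than an n=3 core electron, so the actual values have to decide it.
Valence configurations: P³⁺ [Ne]3s², C³⁺ [He]2s¹.
The numbers (kJ/mol): P 4964, Mg 10543, C 6223, K 5877.
So the fourth ionization energies run P < K < C < Mg.

P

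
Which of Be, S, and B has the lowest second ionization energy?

Be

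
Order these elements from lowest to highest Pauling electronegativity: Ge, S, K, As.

K < Ge < As < S

S is in period 3, group 16; K is in period 4, group 1; Ge is in period 4, group 14; As is in period 4, group 15.
EN rises left→right (higher Z_eff, smaller atoms) and falls top→bottom (larger, more shielded atoms).
Here both period and group differ, so the two effects have to be weighed against each other.
Ge > K: Ge lies to the right of K in period 4, so the across-period effect alone puts Ge higher.
As > Ge: both are in period 4; the period trend gives As the larger value.
S > As: both effects reinforce here, so S is clearly the higher of the two.
For reference (Pauling): S 2.58, K 0.82, Ge 2.01, As 2.18.
So from lowest to highest: K < Ge < As < S.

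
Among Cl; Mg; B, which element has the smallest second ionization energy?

Mg

Consider each +1 ion: Cl⁺ still has 6 valence electrons; Mg⁺ still has 1 valence electron; B⁺ still has 2 valence electrons.
All are still removing valence electrons, so compare the +1 ions as you would atoms: IE_2 generally rises across a period (higher Z_eff) and falls down a group (larger shell), subject to the usual subshell exceptions.
Valence configurations: Cl⁺ [Ne]3s²3p⁴, Mg⁺ [Ne]3s¹, B⁺ [He]2s².
Tabulated IE_2 (kJ/mol): Cl 2298, Mg 1451, B 2427.
Putting it together, IE_2: Mg < Cl < B.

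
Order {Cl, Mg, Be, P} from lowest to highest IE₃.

Consider each +2 ion: Cl²⁺ still has 5 valence electrons; Mg²⁺ is the bare [Ne] core; Be²⁺ is the bare [He] core; P²⁺ still has 3 valence electrons.
Core electrons are held far more tightly than valence electrons, so Mg and Be top the IE_3 order.
Valence configurations: Cl²⁺ [Ne]3s²3p³, P²⁺ [Ne]3s²3p¹.
Approximate IE_3 values (kJ/mol): Cl 3822, Mg 7733, Be 14849, P 2914.
Overall IE_3 order: P < Cl < Mg < Be.

P < Cl < Mg < Be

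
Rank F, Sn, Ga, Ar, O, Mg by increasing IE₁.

Ga, Sn, Mg, O, Ar, F

O is in period 2, group 16; F is in period 2, group 17; Mg is in period 3, group 2; Ar is in period 3, group 18; Ga is in period 4, group 13; Sn is in period 5, group 14.
IE₁ increases left→right with effective nuclear charge and decreases top→bottom as the valence shell moves farther out.
These span different periods and groups, so the two trends combine.
Sn > Ga: period and group pull opposite ways; the across-period shift dominates (709 vs 579 kJ/mol).
Mg > Sn: the two effects oppose for this pair; the down-group effect wins (738 vs 709 kJ/mol).
O > Mg: relative to Mg, both the across-period and down-group shifts push O's first ionization energy up.
Ar > O: the two effects oppose for this pair; the across-period effect wins (1521 vs 1314 kJ/mol).
F > Ar: period and group pull opposite ways; the down-group shift dominates (1681 vs 1521 kJ/mol).
Tabulated first ionization energy (kJ/mol): O 1314, F 1681, Mg 738, Ar 1521, Ga 579, Sn 709.
So from lowest to highest: Ga < Sn < Mg < O < Ar < F.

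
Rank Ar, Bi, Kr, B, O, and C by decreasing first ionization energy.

Ar > Kr > O > C > B > Bi

First ionization energy rises across a period (greater Z_eff holds electrons more tightly) and falls down a group (valence electrons are farther from the nucleus).
These span different periods and groups, so the two trends combine.
B > Bi: period and group pull opposite ways; the down-group shift dominates (801 vs 703 kJ/mol).
C > B: both are in period 2; the period trend gives C the larger value.
O > C: both are in period 2; the period trend gives O the larger value.
Kr > O: the two effects oppose for this pair; the across-period effect wins (1351 vs 1314 kJ/mol).
Ar > Kr: Ar sits above Kr in group 18, so the down-group effect alone puts Ar higher.
Tabulated first ionization energy (kJ/mol): B 801, C 1086, O 1314, Ar 1521, Kr 1351, Bi 703.
So from highest to lowest: Ar > Kr > O > C > B > Bi.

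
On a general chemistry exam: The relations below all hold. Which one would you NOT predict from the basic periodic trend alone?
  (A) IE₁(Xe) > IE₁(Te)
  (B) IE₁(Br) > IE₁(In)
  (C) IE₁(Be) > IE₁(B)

(C)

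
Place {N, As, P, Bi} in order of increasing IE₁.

Bi, As, P, N

N is in period 2, group 15; P is in period 3, group 15; As is in period 4, group 15; Bi is in period 6, group 15.
Removing the outermost electron gets harder across a period and easier down a group.
All are in group 15, so first ionization energy increases up the group.
So from lowest to highest: Bi < As < P < N.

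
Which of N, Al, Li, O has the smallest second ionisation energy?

Al

IE_2 is the cost of taking one more electron from the +1 cation: N⁺ still has 4 valence electrons; Al⁺ still has 2 valence electrons; Li⁺ is the bare [He] core; O⁺ still has 5 valence electrons.
Core electrons are held far more tightly than valence electrons, so Li tops the IE_2 order.
Valence configurations: N⁺ [He]2s²2p², Al⁺ [Ne]3s², O⁺ [He]2s²2p³.
Approximate IE_2 values (kJ/mol): N 2856, Al 1817, Li 7298, O 3388.
Overall IE_2 order: Al < N < O < Li.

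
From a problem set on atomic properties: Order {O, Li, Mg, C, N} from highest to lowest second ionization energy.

After 1 electron has been removed, what remains? O⁺ still has 5 valence electrons; Li⁺ is the bare [He] core; Mg⁺ still has 1 valence electron; C⁺ still has 3 valence electrons; N⁺ still has 4 valence electrons.
Core electrons are held far more tightly than valence electrons, so Li tops the IE_2 order.
Valence configurations: O⁺ [He]2s²2p³, Mg⁺ [Ne]3s¹, C⁺ [He]2s²2p¹, N⁺ [He]2s²2p².
The numbers (kJ/mol): O 3388, Li 7298, Mg 1451, C 2353, N 2856.
So the second ionization energies run Mg < C < N < O < Li.

Li > O > N > C > Mg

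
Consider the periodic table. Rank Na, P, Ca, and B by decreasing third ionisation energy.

The third ionization energy removes an electron from the +2 ion. For each element: Na²⁺ is already 1 electron into the core; P²⁺ still has 3 valence electrons; Ca²⁺ is the bare [Ar] core; B²⁺ still has 1 valence electron.
Core electrons are held far more tightly than valence electrons, so Ca and Na top the IE_3 order.
Valence configurations: P²⁺ [Ne]3s²3p¹, B²⁺ [He]2s¹.
Tabulated IE_3 (kJ/mol): Na 6910, P 2914, Ca 4912, B 3660.
Putting it together, IE_3: P < B < Ca < Na.

Na > Ca > B > P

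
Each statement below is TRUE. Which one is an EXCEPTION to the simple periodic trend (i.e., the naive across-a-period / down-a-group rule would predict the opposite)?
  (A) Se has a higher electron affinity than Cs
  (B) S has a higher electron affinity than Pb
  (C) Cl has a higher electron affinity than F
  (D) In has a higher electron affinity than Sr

(C)

The general trend: electron affinity increases across a period and decreases down a group.
(A) Se (period 4, group 16) vs Cs (period 6, group 1): the stated order agrees with the simple trend.
(B) S (period 3, group 16) vs Pb (period 6, group 14): the stated order agrees with the simple trend.
(C) Cl (period 3, group 17) vs F (period 2, group 17): the stated order contradicts the simple trend.
(D) In (period 5, group 13) vs Sr (period 5, group 2): the stated order agrees with the simple trend.
The exception is (C): F's small 2p subshell makes the incoming electron feel strong e⁻–e⁻ repulsion, so Cl actually releases more energy on gaining an electron.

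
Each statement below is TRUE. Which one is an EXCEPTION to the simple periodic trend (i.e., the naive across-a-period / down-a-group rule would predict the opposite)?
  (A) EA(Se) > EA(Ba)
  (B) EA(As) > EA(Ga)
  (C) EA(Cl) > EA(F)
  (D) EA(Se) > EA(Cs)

(C)

The general trend: electron affinity increases across a period and decreases down a group.
(A) Se (period 4, group 16) vs Ba (period 6, group 2): the stated order agrees with the simple trend.
(B) As (period 4, group 15) vs Ga (period 4, group 13): the stated order agrees with the simple trend.
(C) Cl (period 3, group 17) vs F (period 2, group 17): the stated order contradicts the simple trend.
(D) Se (period 4, group 16) vs Cs (period 6, group 1): the stated order agrees with the simple trend.
The exception is (C): F's small 2p subshell makes the incoming electron feel strong e⁻–e⁻ repulsion, so Cl actually releases more energy on gaining an electron.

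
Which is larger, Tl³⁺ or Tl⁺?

Tl⁺

Both ions have Z = 81 protons, but Tl³⁺ has lost more electrons, so its remaining electrons feel a larger effective nuclear charge per electron and are pulled in more tightly.
Higher positive charge → smaller ion, so Tl⁺ > Tl³⁺.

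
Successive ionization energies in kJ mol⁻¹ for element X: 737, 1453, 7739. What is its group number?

Group 2

Look for the largest jump between consecutive ionization energies: IE3/IE2 ≈ 5.3, far larger than any earlier ratio.
That jump marks the point where a core electron is being removed. So the atom has 2 valence electrons.
A main-group element with 2 valence electrons is in group 2.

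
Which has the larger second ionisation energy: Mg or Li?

The second ionization energy removes an electron from the +1 ion. For each element: Mg⁺ still has 1 valence electron; Li⁺ is the bare [He] core.
Core electrons are held far more tightly than valence electrons, so Li tops the IE_2 order.
The numbers (kJ/mol): Mg 1451, Li 7298.
Overall IE_2 order: Mg < Li.

Li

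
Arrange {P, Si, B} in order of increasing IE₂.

Si < P < B

After 1 electron has been removed, what remains? P⁺ still has 4 valence electrons; Si⁺ still has 3 valence electrons; B⁺ still has 2 valence electrons.
All are still removing valence electrons, so compare the +1 ions as you would atoms: IE_2 generally rises across a period (higher Z_eff) and falls down a group (larger shell), subject to the usual subshell exceptions.
Valence configurations: P⁺ [Ne]3s²3p², Si⁺ [Ne]3s²3p¹, B⁺ [He]2s².
Tabulated IE_2 (kJ/mol): P 1907, Si 1577, B 2427.
Putting it together, IE_2: Si < P < B.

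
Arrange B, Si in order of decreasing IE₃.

Consider each +2 ion: B²⁺ still has 1 valence electron; Si²⁺ still has 2 valence electrons.
All are still removing valence electrons, so compare the +2 ions as you would atoms: IE_3 generally rises across a period (higher Z_eff) and falls down a group (larger shell), subject to the usual subshell exceptions.
Valence configurations: B²⁺ [He]2s¹, Si²⁺ [Ne]3s².
Tabulated IE_3 (kJ/mol): B 3660, Si 3232.
Putting it together, IE_3: Si < B.

B > Si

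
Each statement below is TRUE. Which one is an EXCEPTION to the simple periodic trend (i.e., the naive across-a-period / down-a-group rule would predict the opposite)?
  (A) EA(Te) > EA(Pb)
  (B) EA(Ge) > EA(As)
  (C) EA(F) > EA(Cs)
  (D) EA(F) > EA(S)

(B)

The general trend: electron affinity increases across a period and decreases down a group.
(A) Te (period 5, group 16) vs Pb (period 6, group 14): the stated order agrees with the simple trend.
(B) Ge (period 4, group 14) vs As (period 4, group 15): the stated order contradicts the simple trend.
(C) F (period 2, group 17) vs Cs (period 6, group 1): the stated order agrees with the simple trend.
(D) F (period 2, group 17) vs S (period 3, group 16): the stated order agrees with the simple trend.
The exception is (B): adding an electron to As's half-filled 4p³ is unfavourable, so Ge (4p²) has the more exothermic EA.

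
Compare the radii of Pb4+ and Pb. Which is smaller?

Forming Pb4+ removes 4 electrons from Pb. Fewer electrons for the same nuclear charge means less shielding and a higher Z_eff on the remaining electrons.
A cation is smaller than its parent atom: Pb4+ < Pb.

Pb4+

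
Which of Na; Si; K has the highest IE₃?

IE_3 is the cost of taking one more electron from the +2 cation: Na²⁺ is already 1 electron into the core; Si²⁺ still has 2 valence electrons; K²⁺ is already 1 electron into the core.
Breaking into a closed-shell core is much more expensive than removing a leftover valence electron — K and Na have the largest IE_3 here.
Tabulated IE_3 (kJ/mol): Na 6910, Si 3232, K 4420.
So the third ionization energies run Si < K < Na.

Na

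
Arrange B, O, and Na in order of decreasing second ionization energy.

Na > O > B

IE_2 is the cost of taking one more electron from the +1 cation: B⁺ still has 2 valence electrons; O⁺ still has 5 valence electrons; Na⁺ is the bare [Ne] core.
Pulling an electron out of a noble-gas core costs far more than removing a remaining valence electron, so Na sits at the high end of IE_2.
Valence configurations: B⁺ [He]2s², O⁺ [He]2s²2p³.
The numbers (kJ/mol): B 2427, O 3388, Na 4562.
So the second ionization energies run B < O < Na.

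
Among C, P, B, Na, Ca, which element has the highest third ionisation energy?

After 2 electrons have been removed, what remains? C²⁺ still has 2 valence electrons; P²⁺ still has 3 valence electrons; B²⁺ still has 1 valence electron; Na²⁺ is already 1 electron into the core; Ca²⁺ is the bare [Ar] core.
Pulling an electron out of a noble-gas core costs far more than removing a remaining valence electron, so Ca and Na sit at the high end of IE_3.
Valence configurations: C²⁺ [He]2s², P²⁺ [Ne]3s²3p¹, B²⁺ [He]2s¹.
The numbers (kJ/mol): C 4620, P 2914, B 3660, Na 6910, Ca 4912.
Overall IE_3 order: P < B < C < Ca < Na.

Na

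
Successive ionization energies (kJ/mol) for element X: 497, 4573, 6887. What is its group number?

Group 1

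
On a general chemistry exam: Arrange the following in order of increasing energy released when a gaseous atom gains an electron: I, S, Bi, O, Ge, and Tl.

Tl, Bi, Ge, O, S, I

Adding an electron releases more energy for atoms nearer the top right (short of the noble gases).
Neither a single period nor a single group — weigh both effects.
Bi > Tl: Bi lies to the right of Tl in period 6, so the across-period effect alone puts Bi higher.
Ge > Bi: period and group pull opposite ways; the down-group shift dominates (119 vs 91 kJ/mol).
O > Ge: both effects reinforce here, so O is clearly the higher of the two.
S > O: this pair runs against the simple trend — see the exception note.
I > S: the two effects oppose for this pair; the across-period effect wins (295 vs 200 kJ/mol).
Note the exception: S has a higher electron affinity than O, contrary to the simple trend — the compact 2p subshell of O repels the added electron more than S's larger 3p does.
Tabulated electron affinity (kJ/mol): O 141, S 200, Ge 119, I 295, Tl 19, Bi 91.
So from lowest to highest: Tl < Bi < Ge < O < S < I.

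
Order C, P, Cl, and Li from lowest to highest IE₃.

P, Cl, C, Li

The third ionization energy removes an electron from the +2 ion. For each element: C²⁺ still has 2 valence electrons; P²⁺ still has 3 valence electrons; Cl²⁺ still has 5 valence electrons; Li²⁺ is already 1 electron into the core.
Breaking into a closed-shell core is much more expensive than removing a leftover valence electron — Li has the largest IE_3 here.
Valence configurations: C²⁺ [He]2s², P²⁺ [Ne]3s²3p¹, Cl²⁺ [Ne]3s²3p³.
The numbers (kJ/mol): C 4620, P 2914, Cl 3822, Li 11815.
So the third ionization energies run P < Cl < C < Li.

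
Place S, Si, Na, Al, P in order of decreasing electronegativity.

Na is in period 3, group 1; Al is in period 3, group 13; Si is in period 3, group 14; P is in period 3, group 15; S is in period 3, group 16.
Electronegativity increases across a period and decreases down a group, tracking effective nuclear charge and atomic size.
All lie in period 3, so electronegativity increases left to right.
So from highest to lowest: S > P > Si > Al > Na.

S > P > Si > Al > Na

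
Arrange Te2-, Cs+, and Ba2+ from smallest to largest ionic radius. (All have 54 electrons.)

All of these have 54 electrons, so size is governed by nuclear charge alone: the more protons, the stronger the pull on the same electron cloud, and the smaller the ion.
Nuclear charges: Ba2+ (Z=56), Cs+ (Z=55), Te2- (Z=52).
Smallest to largest: Ba2+ < Cs+ < Te2-.

Ba2+, Cs+, Te2-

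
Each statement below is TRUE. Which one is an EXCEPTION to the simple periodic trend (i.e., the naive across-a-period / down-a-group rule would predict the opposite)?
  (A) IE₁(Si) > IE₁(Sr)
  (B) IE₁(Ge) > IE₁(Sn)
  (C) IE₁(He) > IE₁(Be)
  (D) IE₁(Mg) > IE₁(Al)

(D)

The general trend: first ionization energy increases across a period and decreases down a group.
(A) Si (period 3, group 14) vs Sr (period 5, group 2): the stated order agrees with the simple trend.
(B) Ge (period 4, group 14) vs Sn (period 5, group 14): the stated order agrees with the simple trend.
(C) He (period 1, group 18) vs Be (period 2, group 2): the stated order agrees with the simple trend.
(D) Mg (period 3, group 2) vs Al (period 3, group 13): the stated order contradicts the simple trend.
The exception is (D): Al's single 3p electron is easier to remove than one from Mg's filled 3s².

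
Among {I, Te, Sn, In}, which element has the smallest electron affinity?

In is in period 5, group 13; Sn is in period 5, group 14; Te is in period 5, group 16; I is in period 5, group 17.
EA tends to increase across a period and decrease down a group, though the pattern is less regular than for IE or radius.
All lie in period 5, so electron affinity increases left to right.
The smallest electron affinity among these belongs to In.

In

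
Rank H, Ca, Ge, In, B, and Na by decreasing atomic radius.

Ca > Na > In > Ge > B > H

H is in period 1, group 1; B is in period 2, group 13; Na is in period 3, group 1; Ca is in period 4, group 2; Ge is in period 4, group 14; In is in period 5, group 13.
Moving right in a period, electrons are added to the same shell under a stronger nuclear pull, so atoms get smaller; moving down, a new shell is opened and atoms get larger.
Here both period and group differ, so the two effects have to be weighed against each other.
B > H: period and group pull opposite ways; the down-group shift dominates (85 vs 32 pm).
Ge > B: period and group pull opposite ways; the down-group shift dominates (121 vs 85 pm).
In > Ge: relative to Ge, both the across-period and down-group shifts push In's atomic radius up.
Na > In: period and group pull opposite ways; the across-period shift dominates (155 vs 142 pm).
Ca > Na: period and group pull opposite ways; the down-group shift dominates (171 vs 155 pm).
Tabulated atomic radius (pm): H 32, B 85, Na 155, Ca 171, Ge 121, In 142.
So from largest to smallest: Ca > Na > In > Ge > B > H.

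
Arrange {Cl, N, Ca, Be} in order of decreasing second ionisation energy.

After 1 electron has been removed, what remains? Cl⁺ still has 6 valence electrons; N⁺ still has 4 valence electrons; Ca⁺ still has 1 valence electron; Be⁺ still has 1 valence electron.
All are still removing valence electrons, so compare the +1 ions as you would atoms: IE_2 generally rises across a period (higher Z_eff) and falls down a group (larger shell), subject to the usual subshell exceptions.
Valence configurations: Cl⁺ [Ne]3s²3p⁴, N⁺ [He]2s²2p², Ca⁺ [Ar]4s¹, Be⁺ [He]2s¹.
The numbers (kJ/mol): Cl 2298, N 2856, Ca 1145, Be 1757.
Hence IE_2: Ca < Be < Cl < N.

N, Cl, Be, Ca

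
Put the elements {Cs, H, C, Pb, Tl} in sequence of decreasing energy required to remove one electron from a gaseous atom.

H > C > Pb > Tl > Cs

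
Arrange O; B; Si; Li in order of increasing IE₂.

After 1 electron has been removed, what remains? O⁺ still has 5 valence electrons; B⁺ still has 2 valence electrons; Si⁺ still has 3 valence electrons; Li⁺ is the bare [He] core.
Core electrons are held far more tightly than valence electrons, so Li tops the IE_2 order.
Valence configurations: O⁺ [He]2s²2p³, B⁺ [He]2s², Si⁺ [Ne]3s²3p¹.
Tabulated IE_2 (kJ/mol): O 3388, B 2427, Si 1577, Li 7298.
So the second ionization energies run Si < B < O < Li.

Si < B < O < Li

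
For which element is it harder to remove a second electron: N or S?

N

IE_2 is the cost of taking one more electron from the +1 cation: N⁺ still has 4 valence electrons; S⁺ still has 5 valence electrons.
All are still removing valence electrons, so compare the +1 ions as you would atoms: IE_2 generally rises across a period (higher Z_eff) and falls down a group (larger shell), subject to the usual subshell exceptions.
Valence configurations: N⁺ [He]2s²2p², S⁺ [Ne]3s²3p³.
Tabulated IE_2 (kJ/mol): N 2856, S 2252.
So the second ionization energies run S < N.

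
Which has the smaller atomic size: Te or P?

P

P is in period 3, group 15; Te is in period 5, group 16.
Atomic radius shrinks across a period as nuclear charge pulls the same shell inward, and grows down a group as new shells are added.
These span different periods and groups, so the two trends combine.
Te > P: period and group pull opposite ways; the down-group shift dominates (136 vs 111 pm).
For reference (pm): P 111, Te 136.
So P has the smaller atomic size (P < Te).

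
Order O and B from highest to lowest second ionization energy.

Consider each +1 ion: O⁺ still has 5 valence electrons; B⁺ still has 2 valence electrons.
All are still removing valence electrons, so compare the +1 ions as you would atoms: IE_2 generally rises across a period (higher Z_eff) and falls down a group (larger shell), subject to the usual subshell exceptions.
Valence configurations: O⁺ [He]2s²2p³, B⁺ [He]2s².
Tabulated IE_2 (kJ/mol): O 3388, B 2427.
Hence IE_2: B < O.

O > B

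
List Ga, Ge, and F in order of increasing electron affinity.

Ga < Ge < F

Atoms with high Z_eff and room in the valence shell (especially the halogens) have the most exothermic electron affinities.
These span different periods and groups, so the two trends combine.
Ge > Ga: Ge lies to the right of Ga in period 4, so the across-period effect alone puts Ge higher.
F > Ge: both effects reinforce here, so F is clearly the higher of the two.
Approximate values (kJ/mol): F 328, Ga 29, Ge 119.
So from lowest to highest: Ga < Ge < F.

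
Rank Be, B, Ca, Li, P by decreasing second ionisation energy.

Li, B, P, Be, Ca

Consider each +1 ion: Be⁺ still has 1 valence electron; B⁺ still has 2 valence electrons; Ca⁺ still has 1 valence electron; Li⁺ is the bare [He] core; P⁺ still has 4 valence electrons.
Pulling an electron out of a noble-gas core costs far more than removing a remaining valence electron, so Li sits at the high end of IE_2.
Valence configurations: Be⁺ [He]2s¹, B⁺ [He]2s², Ca⁺ [Ar]4s¹, P⁺ [Ne]3s²3p².
Approximate IE_2 values (kJ/mol): Be 1757, B 2427, Ca 1145, Li 7298, P 1907.
So the second ionization energies run Ca < Be < P < B < Li.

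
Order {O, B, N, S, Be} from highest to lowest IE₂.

O > N > B > S > Be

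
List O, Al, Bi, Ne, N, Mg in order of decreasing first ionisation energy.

N is in period 2, group 15; O is in period 2, group 16; Ne is in period 2, group 18; Mg is in period 3, group 2; Al is in period 3, group 13; Bi is in period 6, group 15.
First ionization energy rises across a period (greater Z_eff holds electrons more tightly) and falls down a group (valence electrons are farther from the nucleus).
Here both period and group differ, so the two effects have to be weighed against each other.
Bi > Al: the two effects oppose for this pair; the across-period effect wins (703 vs 578 kJ/mol).
Mg > Bi: period and group pull opposite ways; the down-group shift dominates (738 vs 703 kJ/mol).
O > Mg: both effects reinforce here, so O is clearly the higher of the two.
N > O: this pair runs against the simple trend — see the exception note.
Ne > N: Ne lies to the right of N in period 2, so the across-period effect alone puts Ne higher.
Note the exception: N has a higher first ionization energy than O, contrary to the simple trend — pairing an electron in O's 2p⁴ costs repulsion energy, so O ionizes more easily than half-filled N (2p³).
Note the exception: Mg has a higher first ionization energy than Al, contrary to the simple trend — Al's single 3p electron is easier to remove than one from Mg's filled 3s².
Approximate values (kJ/mol): N 1402, O 1314, Ne 2081, Mg 738, Al 578, Bi 703.
So from highest to lowest: Ne > N > O > Mg > Bi > Al.

Ne > N > O > Mg > Bi > Al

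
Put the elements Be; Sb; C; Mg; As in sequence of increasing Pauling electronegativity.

Mg < Be < Sb < As < C

Be is in period 2, group 2; C is in period 2, group 14; Mg is in period 3, group 2; As is in period 4, group 15; Sb is in period 5, group 15.
Smaller atoms with higher effective nuclear charge are more electronegative.
Neither a single period nor a single group — weigh both effects.
Be > Mg: Be sits above Mg in group 2, so the down-group effect alone puts Be higher.
Sb > Be: the two effects oppose for this pair; the across-period effect wins (2.05 vs 1.57).
As > Sb: As sits above Sb in group 15, so the down-group effect alone puts As higher.
C > As: period and group pull opposite ways; the down-group shift dominates (2.55 vs 2.18).
Tabulated electronegativity (Pauling): Be 1.57, C 2.55, Mg 1.31, As 2.18, Sb 2.05.
So from lowest to highest: Mg < Be < Sb < As < C.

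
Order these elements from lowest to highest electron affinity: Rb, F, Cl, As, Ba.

F is in period 2, group 17; Cl is in period 3, group 17; As is in period 4, group 15; Rb is in period 5, group 1; Ba is in period 6, group 2.
EA tends to increase across a period and decrease down a group, though the pattern is less regular than for IE or radius.
These span different periods and groups, so the two trends combine.
Rb > Ba: period and group pull opposite ways; the down-group shift dominates (47 vs 14 kJ/mol).
As > Rb: relative to Rb, both the across-period and down-group shifts push As's electron affinity up.
F > As: relative to As, both the across-period and down-group shifts push F's electron affinity up.
Cl > F: this pair runs against the simple trend — see the exception note.
Note the exception: Cl has a higher electron affinity than F, contrary to the simple trend — F's small 2p subshell makes the incoming electron feel strong e⁻–e⁻ repulsion, so Cl actually releases more energy on gaining an electron.
Approximate values (kJ/mol): F 328, Cl 349, As 78, Rb 47, Ba 14.
So from lowest to highest: Ba < Rb < As < F < Cl.

Ba, Rb, As, F, Cl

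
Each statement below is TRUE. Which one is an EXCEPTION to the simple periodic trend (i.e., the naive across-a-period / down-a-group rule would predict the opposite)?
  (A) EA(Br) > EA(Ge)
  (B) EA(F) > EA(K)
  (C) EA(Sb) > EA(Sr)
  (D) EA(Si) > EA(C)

The general trend: electron affinity increases across a period and decreases down a group.
(A) Br (period 4, group 17) vs Ge (period 4, group 14): the stated order agrees with the simple trend.
(B) F (period 2, group 17) vs K (period 4, group 1): the stated order agrees with the simple trend.
(C) Sb (period 5, group 15) vs Sr (period 5, group 2): the stated order agrees with the simple trend.
(D) Si (period 3, group 14) vs C (period 2, group 14): the stated order contradicts the simple trend.
The exception is (D): Si's larger, more diffuse 3p orbitals accept an added electron slightly more readily than C's compact 2p.

(D)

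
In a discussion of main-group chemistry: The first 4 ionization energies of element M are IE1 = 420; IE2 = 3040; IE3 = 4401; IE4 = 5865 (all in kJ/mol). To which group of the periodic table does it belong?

Group 1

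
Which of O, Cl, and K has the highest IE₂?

O

The second ionization energy removes an electron from the +1 ion. For each element: O⁺ still has 5 valence electrons; Cl⁺ still has 6 valence electrons; K⁺ is the bare [Ar] core.
Usually core removal costs more than valence removal, but here the competition is close: a tightly held n=2 valence electron can cost more to remove than an n=3 core electron, so the actual values have to decide it.
Valence configurations: O⁺ [He]2s²2p³, Cl⁺ [Ne]3s²3p⁴.
Tabulated IE_2 (kJ/mol): O 3388, Cl 2298, K 3052.
Hence IE_2: Cl < K < O.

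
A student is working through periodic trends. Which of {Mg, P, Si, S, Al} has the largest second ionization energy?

Consider each +1 ion: Mg⁺ still has 1 valence electron; P⁺ still has 4 valence electrons; Si⁺ still has 3 valence electrons; S⁺ still has 5 valence electrons; Al⁺ still has 2 valence electrons.
All are still removing valence electrons, so compare the +1 ions as you would atoms: IE_2 generally rises across a period (higher Z_eff) and falls down a group (larger shell), subject to the usual subshell exceptions.
Valence configurations: Mg⁺ [Ne]3s¹, P⁺ [Ne]3s²3p², Si⁺ [Ne]3s²3p¹, S⁺ [Ne]3s²3p³, Al⁺ [Ne]3s².
Si⁺ loses a lone 3p electron whereas Al⁺ must break into a filled 3s² pair, so IE_2(Al) > IE_2(Si) even though Si has the higher nuclear charge.
The numbers (kJ/mol): Mg 1451, P 1907, Si 1577, S 2252, Al 1817.
Hence IE_2: Mg < Si < Al < P < S.

S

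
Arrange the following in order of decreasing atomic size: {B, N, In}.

B is in period 2, group 13; N is in period 2, group 15; In is in period 5, group 13.
Atomic radius shrinks across a period as nuclear charge pulls the same shell inward, and grows down a group as new shells are added.
These span different periods and groups, so the two trends combine.
B > N: both are in period 2; the period trend gives B the larger value.
In > B: In sits below B in group 13, so the down-group effect alone puts In larger.
Tabulated atomic radius (pm): B 85, N 71, In 142.
So from largest to smallest: In > B > N.

In > B > N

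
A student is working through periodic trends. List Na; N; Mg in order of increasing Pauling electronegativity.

Na < Mg < N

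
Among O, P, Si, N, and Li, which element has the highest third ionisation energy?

Li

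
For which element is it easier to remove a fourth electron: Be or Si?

The fourth ionization energy removes an electron from the +3 ion. For each element: Be³⁺ is already 1 electron into the core; Si³⁺ still has 1 valence electron.
Pulling an electron out of a noble-gas core costs far more than removing a remaining valence electron, so Be sits at the high end of IE_4.
The numbers (kJ/mol): Be 21007, Si 4356.
Putting it together, IE_4: Si < Be.

Si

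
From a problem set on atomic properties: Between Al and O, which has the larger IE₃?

O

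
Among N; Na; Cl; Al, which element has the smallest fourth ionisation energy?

Cl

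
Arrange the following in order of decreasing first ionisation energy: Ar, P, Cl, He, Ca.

He > Ar > Cl > P > Ca

He is in period 1, group 18; P is in period 3, group 15; Cl is in period 3, group 17; Ar is in period 3, group 18; Ca is in period 4, group 2.
Removing the outermost electron gets harder across a period and easier down a group.
Here both period and group differ, so the two effects have to be weighed against each other.
P > Ca: relative to Ca, both the across-period and down-group shifts push P's first ionization energy up.
Cl > P: both are in period 3; the period trend gives Cl the larger value.
Ar > Cl: Ar lies to the right of Cl in period 3, so the across-period effect alone puts Ar higher.
He > Ar: He sits above Ar in group 18, so the down-group effect alone puts He higher.
Tabulated first ionization energy (kJ/mol): He 2372, P 1012, Cl 1251, Ar 1521, Ca 590.
So from highest to lowest: He > Ar > Cl > P > Ca.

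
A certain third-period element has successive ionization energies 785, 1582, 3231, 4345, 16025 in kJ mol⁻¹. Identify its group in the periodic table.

Group 14

Look for the largest jump between consecutive ionization energies: IE5/IE4 ≈ 3.7, far larger than any earlier ratio.
That jump marks the point where a core electron is being removed. So the atom has 4 valence electrons.
A main-group element with 4 valence electrons is in group 14.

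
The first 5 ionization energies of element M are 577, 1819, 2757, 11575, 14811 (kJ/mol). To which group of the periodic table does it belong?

Look for the largest jump between consecutive ionization energies: IE4/IE3 ≈ 4.2, far larger than any earlier ratio.
That jump marks the point where a core electron is being removed. So the atom has 3 valence electrons.
A main-group element with 3 valence electrons is in group 13.

Group 13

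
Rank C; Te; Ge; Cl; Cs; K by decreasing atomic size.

Cs, K, Te, Ge, Cl, C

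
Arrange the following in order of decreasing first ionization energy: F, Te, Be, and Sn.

F, Be, Te, Sn

Be is in period 2, group 2; F is in period 2, group 17; Sn is in period 5, group 14; Te is in period 5, group 16.
First ionization energy rises across a period (greater Z_eff holds electrons more tightly) and falls down a group (valence electrons are farther from the nucleus).
These span different periods and groups, so the two trends combine.
Te > Sn: Te lies to the right of Sn in period 5, so the across-period effect alone puts Te higher.
Be > Te: the two effects oppose for this pair; the down-group effect wins (900 vs 869 kJ/mol).
F > Be: both are in period 2; the period trend gives F the larger value.
Tabulated first ionization energy (kJ/mol): Be 900, F 1681, Sn 709, Te 869.
So from highest to lowest: F > Be > Te > Sn.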